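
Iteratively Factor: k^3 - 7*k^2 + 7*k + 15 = (k + 1)*(k^2 - 8*k + 15) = (k - 5)*(k + 1)*(k - 3)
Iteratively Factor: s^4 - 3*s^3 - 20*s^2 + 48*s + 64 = (s - 4)*(s^3 + s^2 - 16*s - 16) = (s - 4)*(s + 1)*(s^2 - 16) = (s - 4)*(s + 1)*(s + 4)*(s - 4)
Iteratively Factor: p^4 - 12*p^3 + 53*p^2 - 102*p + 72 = (p - 3)*(p^3 - 9*p^2 + 26*p - 24) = (p - 4)*(p - 3)*(p^2 - 5*p + 6) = (p - 4)*(p - 3)*(p - 2)*(p - 3)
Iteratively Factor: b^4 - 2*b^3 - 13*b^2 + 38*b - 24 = (b + 4)*(b^3 - 6*b^2 + 11*b - 6) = (b - 3)*(b + 4)*(b^2 - 3*b + 2) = (b - 3)*(b - 2)*(b + 4)*(b - 1)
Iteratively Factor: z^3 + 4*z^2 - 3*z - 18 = (z + 3)*(z^2 + z - 6) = (z - 2)*(z + 3)*(z + 3)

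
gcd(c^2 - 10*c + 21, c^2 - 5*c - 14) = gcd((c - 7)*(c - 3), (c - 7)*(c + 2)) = c - 7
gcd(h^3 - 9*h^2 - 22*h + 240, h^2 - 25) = h + 5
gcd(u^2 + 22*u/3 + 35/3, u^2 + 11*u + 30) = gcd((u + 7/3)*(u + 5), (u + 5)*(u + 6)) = u + 5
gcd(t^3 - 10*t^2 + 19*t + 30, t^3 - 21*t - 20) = t^2 - 4*t - 5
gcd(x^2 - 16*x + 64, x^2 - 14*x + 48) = x - 8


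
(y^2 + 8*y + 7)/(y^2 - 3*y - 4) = (y + 7)/(y - 4)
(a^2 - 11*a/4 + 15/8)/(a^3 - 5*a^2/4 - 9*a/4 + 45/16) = 2/(2*a + 3)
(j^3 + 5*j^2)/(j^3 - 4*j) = j*(j + 5)/(j^2 - 4)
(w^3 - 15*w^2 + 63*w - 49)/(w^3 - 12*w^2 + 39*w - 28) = (w - 7)/(w - 4)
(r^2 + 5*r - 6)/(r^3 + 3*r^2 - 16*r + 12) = 1/(r - 2)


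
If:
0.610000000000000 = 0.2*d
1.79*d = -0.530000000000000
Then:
No Solution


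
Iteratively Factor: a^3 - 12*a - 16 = (a + 2)*(a^2 - 2*a - 8) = (a + 2)^2*(a - 4)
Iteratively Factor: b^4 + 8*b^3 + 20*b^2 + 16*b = (b)*(b^3 + 8*b^2 + 20*b + 16) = b*(b + 2)*(b^2 + 6*b + 8) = b*(b + 2)*(b + 4)*(b + 2)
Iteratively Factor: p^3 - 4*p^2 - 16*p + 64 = (p - 4)*(p^2 - 16) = (p - 4)*(p + 4)*(p - 4)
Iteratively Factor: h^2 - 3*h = (h - 3)*(h)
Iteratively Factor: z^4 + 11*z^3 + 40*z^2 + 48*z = (z + 4)*(z^3 + 7*z^2 + 12*z) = (z + 4)^2*(z^2 + 3*z) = z*(z + 4)^2*(z + 3)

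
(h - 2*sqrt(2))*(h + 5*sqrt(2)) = h^2 + 3*sqrt(2)*h - 20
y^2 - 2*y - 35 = (y - 7)*(y + 5)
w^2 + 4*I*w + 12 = (w - 2*I)*(w + 6*I)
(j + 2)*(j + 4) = j^2 + 6*j + 8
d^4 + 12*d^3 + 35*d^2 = d^2*(d + 5)*(d + 7)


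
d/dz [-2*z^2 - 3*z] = -4*z - 3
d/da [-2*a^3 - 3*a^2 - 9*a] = -6*a^2 - 6*a - 9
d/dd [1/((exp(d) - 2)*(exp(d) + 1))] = (1 - 2*exp(d))*exp(d)/(exp(4*d) - 2*exp(3*d) - 3*exp(2*d) + 4*exp(d) + 4)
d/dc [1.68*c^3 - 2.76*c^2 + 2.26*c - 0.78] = 5.04*c^2 - 5.52*c + 2.26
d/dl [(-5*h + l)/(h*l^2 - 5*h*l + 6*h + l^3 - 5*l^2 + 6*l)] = (h*l^2 - 5*h*l + 6*h + l^3 - 5*l^2 + 6*l + (5*h - l)*(2*h*l - 5*h + 3*l^2 - 10*l + 6))/(h*l^2 - 5*h*l + 6*h + l^3 - 5*l^2 + 6*l)^2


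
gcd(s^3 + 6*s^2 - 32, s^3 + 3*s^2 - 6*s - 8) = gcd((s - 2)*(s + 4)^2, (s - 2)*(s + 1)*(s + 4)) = s^2 + 2*s - 8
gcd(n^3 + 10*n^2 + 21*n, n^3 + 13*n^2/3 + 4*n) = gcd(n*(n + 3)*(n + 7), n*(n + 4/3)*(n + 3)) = n^2 + 3*n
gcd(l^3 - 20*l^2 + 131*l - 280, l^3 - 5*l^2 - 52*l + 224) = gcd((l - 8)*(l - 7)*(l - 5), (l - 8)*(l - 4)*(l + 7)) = l - 8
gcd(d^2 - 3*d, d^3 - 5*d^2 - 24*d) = d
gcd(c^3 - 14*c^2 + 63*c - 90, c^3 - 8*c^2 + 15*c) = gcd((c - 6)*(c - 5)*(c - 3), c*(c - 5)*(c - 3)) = c^2 - 8*c + 15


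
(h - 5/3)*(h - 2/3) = h^2 - 7*h/3 + 10/9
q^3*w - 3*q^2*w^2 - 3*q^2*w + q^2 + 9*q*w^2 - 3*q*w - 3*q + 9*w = (q - 3)*(q - 3*w)*(q*w + 1)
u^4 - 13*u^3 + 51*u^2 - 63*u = u*(u - 7)*(u - 3)^2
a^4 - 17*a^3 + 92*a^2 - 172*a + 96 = (a - 8)*(a - 6)*(a - 2)*(a - 1)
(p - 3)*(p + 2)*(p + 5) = p^3 + 4*p^2 - 11*p - 30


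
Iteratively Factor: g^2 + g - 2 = (g - 1)*(g + 2)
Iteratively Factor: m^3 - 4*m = (m)*(m^2 - 4) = m*(m - 2)*(m + 2)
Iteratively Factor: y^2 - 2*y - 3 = (y + 1)*(y - 3)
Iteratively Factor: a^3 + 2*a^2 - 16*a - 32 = (a + 4)*(a^2 - 2*a - 8) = (a + 2)*(a + 4)*(a - 4)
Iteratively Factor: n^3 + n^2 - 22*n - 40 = (n + 4)*(n^2 - 3*n - 10) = (n + 2)*(n + 4)*(n - 5)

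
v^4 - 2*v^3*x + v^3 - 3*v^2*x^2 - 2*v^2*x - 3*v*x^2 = v*(v + 1)*(v - 3*x)*(v + x)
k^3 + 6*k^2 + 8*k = k*(k + 2)*(k + 4)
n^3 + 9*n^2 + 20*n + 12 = (n + 1)*(n + 2)*(n + 6)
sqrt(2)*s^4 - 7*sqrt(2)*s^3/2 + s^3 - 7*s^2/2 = s^2*(s - 7/2)*(sqrt(2)*s + 1)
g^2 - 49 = (g - 7)*(g + 7)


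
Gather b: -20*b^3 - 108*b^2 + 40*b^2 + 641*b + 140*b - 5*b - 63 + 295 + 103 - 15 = -20*b^3 - 68*b^2 + 776*b + 320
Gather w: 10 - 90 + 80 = 0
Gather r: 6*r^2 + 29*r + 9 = 6*r^2 + 29*r + 9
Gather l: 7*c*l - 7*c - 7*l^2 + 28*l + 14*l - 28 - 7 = -7*c - 7*l^2 + l*(7*c + 42) - 35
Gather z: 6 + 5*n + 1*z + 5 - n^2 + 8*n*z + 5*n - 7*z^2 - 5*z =-n^2 + 10*n - 7*z^2 + z*(8*n - 4) + 11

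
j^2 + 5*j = j*(j + 5)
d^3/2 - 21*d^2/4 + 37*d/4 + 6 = (d/2 + 1/4)*(d - 8)*(d - 3)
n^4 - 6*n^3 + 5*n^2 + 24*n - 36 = (n - 3)^2*(n - 2)*(n + 2)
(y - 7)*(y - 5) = y^2 - 12*y + 35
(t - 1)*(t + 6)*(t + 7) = t^3 + 12*t^2 + 29*t - 42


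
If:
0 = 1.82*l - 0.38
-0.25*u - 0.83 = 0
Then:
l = 0.21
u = -3.32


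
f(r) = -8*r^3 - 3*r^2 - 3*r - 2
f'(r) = -24*r^2 - 6*r - 3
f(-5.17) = 1038.83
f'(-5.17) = -613.47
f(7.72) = -3884.75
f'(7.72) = -1479.68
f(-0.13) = -1.64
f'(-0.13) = -2.63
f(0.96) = -14.72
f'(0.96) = -30.88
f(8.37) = -4928.29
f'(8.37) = -1734.59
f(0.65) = -7.41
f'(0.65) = -17.04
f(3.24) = -315.31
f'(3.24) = -274.38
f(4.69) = -907.35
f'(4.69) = -559.05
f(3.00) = -254.00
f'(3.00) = -237.00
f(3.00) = -254.00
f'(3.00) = -237.00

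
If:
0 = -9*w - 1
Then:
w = -1/9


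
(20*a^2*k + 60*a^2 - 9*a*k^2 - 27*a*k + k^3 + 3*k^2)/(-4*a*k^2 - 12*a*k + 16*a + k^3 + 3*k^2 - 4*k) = (-5*a*k - 15*a + k^2 + 3*k)/(k^2 + 3*k - 4)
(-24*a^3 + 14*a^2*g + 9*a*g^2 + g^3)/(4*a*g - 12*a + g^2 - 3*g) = (-6*a^2 + 5*a*g + g^2)/(g - 3)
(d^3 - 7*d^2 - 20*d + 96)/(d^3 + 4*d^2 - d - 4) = (d^2 - 11*d + 24)/(d^2 - 1)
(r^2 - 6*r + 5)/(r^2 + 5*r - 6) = (r - 5)/(r + 6)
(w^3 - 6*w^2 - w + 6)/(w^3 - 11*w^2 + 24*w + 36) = (w - 1)/(w - 6)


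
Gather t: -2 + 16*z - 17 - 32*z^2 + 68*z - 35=-32*z^2 + 84*z - 54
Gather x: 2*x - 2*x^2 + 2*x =-2*x^2 + 4*x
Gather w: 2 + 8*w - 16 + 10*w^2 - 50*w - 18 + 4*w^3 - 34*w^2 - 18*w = 4*w^3 - 24*w^2 - 60*w - 32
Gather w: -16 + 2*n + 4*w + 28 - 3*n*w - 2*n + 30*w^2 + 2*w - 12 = 30*w^2 + w*(6 - 3*n)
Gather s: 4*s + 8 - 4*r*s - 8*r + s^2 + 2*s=-8*r + s^2 + s*(6 - 4*r) + 8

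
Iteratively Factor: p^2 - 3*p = (p - 3)*(p)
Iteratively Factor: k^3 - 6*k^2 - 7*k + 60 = (k + 3)*(k^2 - 9*k + 20) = (k - 5)*(k + 3)*(k - 4)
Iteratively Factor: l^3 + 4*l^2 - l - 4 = (l + 1)*(l^2 + 3*l - 4) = (l - 1)*(l + 1)*(l + 4)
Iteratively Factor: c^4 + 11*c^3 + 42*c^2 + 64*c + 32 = (c + 1)*(c^3 + 10*c^2 + 32*c + 32) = (c + 1)*(c + 4)*(c^2 + 6*c + 8) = (c + 1)*(c + 4)^2*(c + 2)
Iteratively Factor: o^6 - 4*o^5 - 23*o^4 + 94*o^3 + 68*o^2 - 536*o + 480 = (o - 2)*(o^5 - 2*o^4 - 27*o^3 + 40*o^2 + 148*o - 240) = (o - 5)*(o - 2)*(o^4 + 3*o^3 - 12*o^2 - 20*o + 48) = (o - 5)*(o - 2)^2*(o^3 + 5*o^2 - 2*o - 24) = (o - 5)*(o - 2)^2*(o + 4)*(o^2 + o - 6) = (o - 5)*(o - 2)^3*(o + 4)*(o + 3)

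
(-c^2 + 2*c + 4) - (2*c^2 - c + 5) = -3*c^2 + 3*c - 1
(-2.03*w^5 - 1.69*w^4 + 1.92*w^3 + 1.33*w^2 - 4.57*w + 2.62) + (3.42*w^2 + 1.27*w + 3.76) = -2.03*w^5 - 1.69*w^4 + 1.92*w^3 + 4.75*w^2 - 3.3*w + 6.38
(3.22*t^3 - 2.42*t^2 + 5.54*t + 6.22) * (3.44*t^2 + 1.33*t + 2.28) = 11.0768*t^5 - 4.0422*t^4 + 23.1806*t^3 + 23.2474*t^2 + 20.9038*t + 14.1816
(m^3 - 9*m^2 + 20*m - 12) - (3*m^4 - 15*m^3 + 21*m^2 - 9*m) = -3*m^4 + 16*m^3 - 30*m^2 + 29*m - 12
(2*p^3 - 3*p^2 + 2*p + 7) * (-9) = -18*p^3 + 27*p^2 - 18*p - 63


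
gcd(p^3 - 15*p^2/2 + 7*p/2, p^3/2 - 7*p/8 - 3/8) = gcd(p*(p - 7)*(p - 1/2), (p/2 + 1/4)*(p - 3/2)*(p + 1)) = 1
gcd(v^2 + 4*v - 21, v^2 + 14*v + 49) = v + 7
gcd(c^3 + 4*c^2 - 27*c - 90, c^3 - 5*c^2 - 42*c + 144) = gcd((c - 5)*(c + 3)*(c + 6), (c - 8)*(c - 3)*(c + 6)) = c + 6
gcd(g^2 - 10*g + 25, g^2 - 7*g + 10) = g - 5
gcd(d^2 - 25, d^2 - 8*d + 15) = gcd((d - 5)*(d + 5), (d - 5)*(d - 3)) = d - 5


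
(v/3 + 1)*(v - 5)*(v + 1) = v^3/3 - v^2/3 - 17*v/3 - 5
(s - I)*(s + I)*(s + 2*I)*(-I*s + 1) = -I*s^4 + 3*s^3 + I*s^2 + 3*s + 2*I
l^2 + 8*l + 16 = (l + 4)^2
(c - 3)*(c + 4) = c^2 + c - 12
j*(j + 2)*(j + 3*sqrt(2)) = j^3 + 2*j^2 + 3*sqrt(2)*j^2 + 6*sqrt(2)*j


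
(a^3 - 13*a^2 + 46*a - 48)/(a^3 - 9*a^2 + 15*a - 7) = (a^3 - 13*a^2 + 46*a - 48)/(a^3 - 9*a^2 + 15*a - 7)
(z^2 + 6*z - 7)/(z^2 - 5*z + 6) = (z^2 + 6*z - 7)/(z^2 - 5*z + 6)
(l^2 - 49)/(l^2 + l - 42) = (l - 7)/(l - 6)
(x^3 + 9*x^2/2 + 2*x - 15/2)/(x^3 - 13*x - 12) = (2*x^2 + 3*x - 5)/(2*(x^2 - 3*x - 4))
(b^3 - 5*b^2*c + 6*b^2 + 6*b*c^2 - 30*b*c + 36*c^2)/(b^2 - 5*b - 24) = (-b^3 + 5*b^2*c - 6*b^2 - 6*b*c^2 + 30*b*c - 36*c^2)/(-b^2 + 5*b + 24)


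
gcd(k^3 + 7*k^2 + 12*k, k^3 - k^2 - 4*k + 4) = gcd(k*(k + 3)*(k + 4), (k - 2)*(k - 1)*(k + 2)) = 1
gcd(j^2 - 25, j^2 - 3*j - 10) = j - 5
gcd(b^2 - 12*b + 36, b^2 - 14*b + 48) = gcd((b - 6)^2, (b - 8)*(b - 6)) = b - 6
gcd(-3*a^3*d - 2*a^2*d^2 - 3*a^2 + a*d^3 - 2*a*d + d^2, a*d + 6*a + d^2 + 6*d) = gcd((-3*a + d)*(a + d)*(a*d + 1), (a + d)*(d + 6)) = a + d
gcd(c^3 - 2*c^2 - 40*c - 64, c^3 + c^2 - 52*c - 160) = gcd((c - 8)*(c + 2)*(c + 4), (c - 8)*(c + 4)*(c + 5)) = c^2 - 4*c - 32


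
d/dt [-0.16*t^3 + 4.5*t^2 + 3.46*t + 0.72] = -0.48*t^2 + 9.0*t + 3.46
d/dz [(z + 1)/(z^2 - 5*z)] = (-z^2 - 2*z + 5)/(z^2*(z^2 - 10*z + 25))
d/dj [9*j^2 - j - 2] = 18*j - 1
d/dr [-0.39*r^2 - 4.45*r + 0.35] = -0.78*r - 4.45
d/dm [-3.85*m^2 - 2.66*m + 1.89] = -7.7*m - 2.66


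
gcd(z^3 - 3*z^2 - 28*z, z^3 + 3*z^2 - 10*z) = z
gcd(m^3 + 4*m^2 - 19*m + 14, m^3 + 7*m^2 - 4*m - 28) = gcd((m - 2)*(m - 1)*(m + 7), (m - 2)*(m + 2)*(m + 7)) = m^2 + 5*m - 14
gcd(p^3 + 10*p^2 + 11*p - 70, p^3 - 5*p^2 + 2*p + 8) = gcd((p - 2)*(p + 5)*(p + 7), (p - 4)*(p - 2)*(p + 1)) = p - 2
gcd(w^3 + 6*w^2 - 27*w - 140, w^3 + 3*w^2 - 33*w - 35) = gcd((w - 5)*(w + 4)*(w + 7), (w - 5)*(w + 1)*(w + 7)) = w^2 + 2*w - 35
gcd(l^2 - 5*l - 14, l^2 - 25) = 1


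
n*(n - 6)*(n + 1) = n^3 - 5*n^2 - 6*n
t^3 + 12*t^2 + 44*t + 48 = (t + 2)*(t + 4)*(t + 6)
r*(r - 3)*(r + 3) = r^3 - 9*r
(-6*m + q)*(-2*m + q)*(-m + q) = -12*m^3 + 20*m^2*q - 9*m*q^2 + q^3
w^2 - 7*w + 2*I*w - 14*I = (w - 7)*(w + 2*I)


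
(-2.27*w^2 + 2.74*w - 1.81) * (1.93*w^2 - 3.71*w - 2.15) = -4.3811*w^4 + 13.7099*w^3 - 8.7782*w^2 + 0.8241*w + 3.8915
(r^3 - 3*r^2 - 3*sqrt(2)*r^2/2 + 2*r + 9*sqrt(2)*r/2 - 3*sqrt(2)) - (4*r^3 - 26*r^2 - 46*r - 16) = -3*r^3 - 3*sqrt(2)*r^2/2 + 23*r^2 + 9*sqrt(2)*r/2 + 48*r - 3*sqrt(2) + 16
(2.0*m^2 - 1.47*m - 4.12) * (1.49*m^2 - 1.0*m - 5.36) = 2.98*m^4 - 4.1903*m^3 - 15.3888*m^2 + 11.9992*m + 22.0832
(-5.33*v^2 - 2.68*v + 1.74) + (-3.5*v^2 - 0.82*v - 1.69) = -8.83*v^2 - 3.5*v + 0.05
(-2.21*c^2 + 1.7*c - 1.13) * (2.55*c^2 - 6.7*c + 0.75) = -5.6355*c^4 + 19.142*c^3 - 15.929*c^2 + 8.846*c - 0.8475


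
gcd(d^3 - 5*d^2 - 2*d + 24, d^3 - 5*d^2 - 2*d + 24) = d^3 - 5*d^2 - 2*d + 24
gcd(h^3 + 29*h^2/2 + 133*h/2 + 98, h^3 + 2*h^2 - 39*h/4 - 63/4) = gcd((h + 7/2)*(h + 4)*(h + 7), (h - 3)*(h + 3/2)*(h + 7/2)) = h + 7/2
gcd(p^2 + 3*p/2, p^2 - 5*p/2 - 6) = p + 3/2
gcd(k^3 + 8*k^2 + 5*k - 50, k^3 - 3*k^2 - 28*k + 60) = k^2 + 3*k - 10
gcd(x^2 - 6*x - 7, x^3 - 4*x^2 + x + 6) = x + 1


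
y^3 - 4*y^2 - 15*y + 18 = (y - 6)*(y - 1)*(y + 3)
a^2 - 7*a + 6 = (a - 6)*(a - 1)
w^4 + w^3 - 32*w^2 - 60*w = w*(w - 6)*(w + 2)*(w + 5)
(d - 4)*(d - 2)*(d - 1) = d^3 - 7*d^2 + 14*d - 8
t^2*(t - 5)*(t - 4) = t^4 - 9*t^3 + 20*t^2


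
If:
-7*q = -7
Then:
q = 1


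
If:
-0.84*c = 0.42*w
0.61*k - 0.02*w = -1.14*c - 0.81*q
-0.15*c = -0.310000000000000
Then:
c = 2.07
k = -1.32786885245902*q - 3.99781420765027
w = -4.13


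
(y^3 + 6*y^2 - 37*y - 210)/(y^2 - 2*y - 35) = (y^2 + y - 42)/(y - 7)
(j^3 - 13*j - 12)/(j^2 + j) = j - 1 - 12/j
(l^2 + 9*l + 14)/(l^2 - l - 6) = (l + 7)/(l - 3)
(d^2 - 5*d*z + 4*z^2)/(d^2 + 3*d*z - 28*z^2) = (d - z)/(d + 7*z)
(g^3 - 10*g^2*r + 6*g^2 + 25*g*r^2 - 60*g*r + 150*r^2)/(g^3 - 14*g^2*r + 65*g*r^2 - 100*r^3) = (-g - 6)/(-g + 4*r)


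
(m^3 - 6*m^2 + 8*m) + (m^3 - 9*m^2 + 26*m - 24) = 2*m^3 - 15*m^2 + 34*m - 24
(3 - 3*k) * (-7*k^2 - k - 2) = 21*k^3 - 18*k^2 + 3*k - 6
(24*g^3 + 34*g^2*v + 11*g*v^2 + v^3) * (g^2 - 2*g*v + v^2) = 24*g^5 - 14*g^4*v - 33*g^3*v^2 + 13*g^2*v^3 + 9*g*v^4 + v^5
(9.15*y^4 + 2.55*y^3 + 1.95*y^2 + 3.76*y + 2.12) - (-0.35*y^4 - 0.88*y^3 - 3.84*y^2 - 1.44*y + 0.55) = 9.5*y^4 + 3.43*y^3 + 5.79*y^2 + 5.2*y + 1.57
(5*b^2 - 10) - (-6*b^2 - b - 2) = 11*b^2 + b - 8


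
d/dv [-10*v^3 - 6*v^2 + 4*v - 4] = -30*v^2 - 12*v + 4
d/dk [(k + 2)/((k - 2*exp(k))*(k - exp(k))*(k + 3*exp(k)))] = 2*(-k^3 + 7*k^2*exp(2*k) - 3*k^2 - 9*k*exp(3*k) + 14*k*exp(2*k) - 15*exp(3*k) + 7*exp(2*k))/(k^6 - 14*k^4*exp(2*k) + 12*k^3*exp(3*k) + 49*k^2*exp(4*k) - 84*k*exp(5*k) + 36*exp(6*k))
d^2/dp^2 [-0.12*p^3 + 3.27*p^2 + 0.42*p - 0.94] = 6.54 - 0.72*p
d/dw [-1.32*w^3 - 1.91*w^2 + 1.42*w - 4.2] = -3.96*w^2 - 3.82*w + 1.42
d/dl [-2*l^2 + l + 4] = 1 - 4*l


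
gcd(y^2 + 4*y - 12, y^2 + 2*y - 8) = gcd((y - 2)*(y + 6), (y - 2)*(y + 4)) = y - 2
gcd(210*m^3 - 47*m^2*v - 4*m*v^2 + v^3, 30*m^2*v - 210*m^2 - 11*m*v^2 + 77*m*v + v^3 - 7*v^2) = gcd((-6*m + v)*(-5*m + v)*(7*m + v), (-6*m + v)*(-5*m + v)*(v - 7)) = 30*m^2 - 11*m*v + v^2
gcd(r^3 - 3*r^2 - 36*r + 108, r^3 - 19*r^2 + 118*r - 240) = r - 6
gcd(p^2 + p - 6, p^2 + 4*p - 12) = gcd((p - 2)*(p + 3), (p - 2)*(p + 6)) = p - 2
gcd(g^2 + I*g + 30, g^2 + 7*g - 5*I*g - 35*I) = g - 5*I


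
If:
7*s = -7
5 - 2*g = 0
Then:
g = 5/2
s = -1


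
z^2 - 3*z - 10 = (z - 5)*(z + 2)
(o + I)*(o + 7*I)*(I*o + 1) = I*o^3 - 7*o^2 + I*o - 7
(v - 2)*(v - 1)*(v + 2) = v^3 - v^2 - 4*v + 4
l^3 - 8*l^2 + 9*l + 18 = (l - 6)*(l - 3)*(l + 1)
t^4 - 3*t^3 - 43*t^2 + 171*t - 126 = (t - 6)*(t - 3)*(t - 1)*(t + 7)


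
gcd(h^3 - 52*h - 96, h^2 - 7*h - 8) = h - 8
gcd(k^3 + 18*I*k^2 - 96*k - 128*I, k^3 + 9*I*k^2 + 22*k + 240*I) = k + 8*I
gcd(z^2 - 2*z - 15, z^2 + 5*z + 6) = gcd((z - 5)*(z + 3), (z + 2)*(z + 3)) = z + 3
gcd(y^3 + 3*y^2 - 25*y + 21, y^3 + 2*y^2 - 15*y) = y - 3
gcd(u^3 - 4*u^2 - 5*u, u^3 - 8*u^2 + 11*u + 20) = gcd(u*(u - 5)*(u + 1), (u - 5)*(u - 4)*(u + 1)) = u^2 - 4*u - 5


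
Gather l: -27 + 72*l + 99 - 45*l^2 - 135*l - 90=-45*l^2 - 63*l - 18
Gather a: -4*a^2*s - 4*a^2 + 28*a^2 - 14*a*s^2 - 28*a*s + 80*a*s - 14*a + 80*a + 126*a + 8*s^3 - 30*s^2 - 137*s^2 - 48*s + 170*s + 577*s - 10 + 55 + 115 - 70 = a^2*(24 - 4*s) + a*(-14*s^2 + 52*s + 192) + 8*s^3 - 167*s^2 + 699*s + 90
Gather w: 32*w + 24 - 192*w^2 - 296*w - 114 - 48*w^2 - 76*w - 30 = -240*w^2 - 340*w - 120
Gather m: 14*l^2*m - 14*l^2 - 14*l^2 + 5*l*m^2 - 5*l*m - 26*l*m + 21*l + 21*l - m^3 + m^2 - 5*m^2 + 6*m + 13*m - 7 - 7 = -28*l^2 + 42*l - m^3 + m^2*(5*l - 4) + m*(14*l^2 - 31*l + 19) - 14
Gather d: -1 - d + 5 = 4 - d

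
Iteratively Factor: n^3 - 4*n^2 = (n - 4)*(n^2) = n*(n - 4)*(n)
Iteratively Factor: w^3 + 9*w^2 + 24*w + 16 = (w + 1)*(w^2 + 8*w + 16) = (w + 1)*(w + 4)*(w + 4)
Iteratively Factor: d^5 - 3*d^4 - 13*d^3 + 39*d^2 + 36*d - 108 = (d - 3)*(d^4 - 13*d^2 + 36) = (d - 3)*(d + 2)*(d^3 - 2*d^2 - 9*d + 18) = (d - 3)*(d - 2)*(d + 2)*(d^2 - 9) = (d - 3)^2*(d - 2)*(d + 2)*(d + 3)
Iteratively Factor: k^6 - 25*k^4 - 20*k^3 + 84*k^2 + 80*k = (k + 4)*(k^5 - 4*k^4 - 9*k^3 + 16*k^2 + 20*k) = (k - 2)*(k + 4)*(k^4 - 2*k^3 - 13*k^2 - 10*k) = k*(k - 2)*(k + 4)*(k^3 - 2*k^2 - 13*k - 10) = k*(k - 2)*(k + 1)*(k + 4)*(k^2 - 3*k - 10) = k*(k - 5)*(k - 2)*(k + 1)*(k + 4)*(k + 2)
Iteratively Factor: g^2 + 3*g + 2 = (g + 1)*(g + 2)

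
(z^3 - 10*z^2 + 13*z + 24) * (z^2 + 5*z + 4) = z^5 - 5*z^4 - 33*z^3 + 49*z^2 + 172*z + 96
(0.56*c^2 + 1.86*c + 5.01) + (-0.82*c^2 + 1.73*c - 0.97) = -0.26*c^2 + 3.59*c + 4.04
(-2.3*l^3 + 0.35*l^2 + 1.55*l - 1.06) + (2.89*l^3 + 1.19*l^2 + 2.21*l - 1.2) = 0.59*l^3 + 1.54*l^2 + 3.76*l - 2.26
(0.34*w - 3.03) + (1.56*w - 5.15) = 1.9*w - 8.18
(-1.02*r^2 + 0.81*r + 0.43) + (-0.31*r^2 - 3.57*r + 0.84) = -1.33*r^2 - 2.76*r + 1.27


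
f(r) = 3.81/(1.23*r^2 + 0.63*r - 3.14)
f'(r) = 3.81*(-2.46*r - 0.63)/(1.23*r^2 + 0.63*r - 3.14)^2 = (-9.3726*r - 2.4003)/(1.23*r^2 + 0.63*r - 3.14)^2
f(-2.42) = 1.50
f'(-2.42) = 3.15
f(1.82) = 1.83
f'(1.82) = -4.49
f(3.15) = 0.34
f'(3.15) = -0.26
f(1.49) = 7.20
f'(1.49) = -58.39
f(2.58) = 0.57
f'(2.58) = -0.60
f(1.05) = -3.39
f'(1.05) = -9.72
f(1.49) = 7.20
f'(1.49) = -58.39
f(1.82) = 1.83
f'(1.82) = -4.49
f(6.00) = 0.08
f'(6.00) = -0.03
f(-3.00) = 0.63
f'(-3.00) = 0.70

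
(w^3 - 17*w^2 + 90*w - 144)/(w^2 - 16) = (w^3 - 17*w^2 + 90*w - 144)/(w^2 - 16)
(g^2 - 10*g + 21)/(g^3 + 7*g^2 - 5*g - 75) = (g - 7)/(g^2 + 10*g + 25)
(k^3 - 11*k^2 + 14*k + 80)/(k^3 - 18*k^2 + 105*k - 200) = (k + 2)/(k - 5)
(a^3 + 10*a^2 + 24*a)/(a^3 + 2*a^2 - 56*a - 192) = a/(a - 8)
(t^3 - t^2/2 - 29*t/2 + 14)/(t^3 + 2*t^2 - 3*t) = (t^2 + t/2 - 14)/(t*(t + 3))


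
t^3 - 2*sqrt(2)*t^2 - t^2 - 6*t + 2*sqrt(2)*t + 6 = (t - 1)*(t - 3*sqrt(2))*(t + sqrt(2))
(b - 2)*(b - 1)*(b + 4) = b^3 + b^2 - 10*b + 8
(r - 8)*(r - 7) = r^2 - 15*r + 56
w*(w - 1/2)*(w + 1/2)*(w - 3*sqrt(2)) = w^4 - 3*sqrt(2)*w^3 - w^2/4 + 3*sqrt(2)*w/4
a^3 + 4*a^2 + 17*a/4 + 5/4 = (a + 1/2)*(a + 1)*(a + 5/2)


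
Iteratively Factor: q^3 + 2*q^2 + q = (q)*(q^2 + 2*q + 1) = q*(q + 1)*(q + 1)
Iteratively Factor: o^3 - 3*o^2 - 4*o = (o + 1)*(o^2 - 4*o) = (o - 4)*(o + 1)*(o)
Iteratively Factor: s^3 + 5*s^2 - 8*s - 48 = (s + 4)*(s^2 + s - 12) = (s - 3)*(s + 4)*(s + 4)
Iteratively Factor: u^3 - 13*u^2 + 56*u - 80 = (u - 5)*(u^2 - 8*u + 16) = (u - 5)*(u - 4)*(u - 4)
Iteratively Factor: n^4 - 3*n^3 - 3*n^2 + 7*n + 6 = (n - 2)*(n^3 - n^2 - 5*n - 3) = (n - 2)*(n + 1)*(n^2 - 2*n - 3) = (n - 3)*(n - 2)*(n + 1)*(n + 1)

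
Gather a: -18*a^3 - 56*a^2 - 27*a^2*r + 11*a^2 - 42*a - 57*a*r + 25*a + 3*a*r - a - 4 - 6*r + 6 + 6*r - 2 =-18*a^3 + a^2*(-27*r - 45) + a*(-54*r - 18)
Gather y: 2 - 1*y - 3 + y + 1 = 0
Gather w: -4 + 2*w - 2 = 2*w - 6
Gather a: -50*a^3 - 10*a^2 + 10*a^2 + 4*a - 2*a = -50*a^3 + 2*a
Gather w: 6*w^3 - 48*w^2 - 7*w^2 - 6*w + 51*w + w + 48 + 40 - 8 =6*w^3 - 55*w^2 + 46*w + 80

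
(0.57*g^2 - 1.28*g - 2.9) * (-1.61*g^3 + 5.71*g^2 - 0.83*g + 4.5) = -0.9177*g^5 + 5.3155*g^4 - 3.1129*g^3 - 12.9316*g^2 - 3.353*g - 13.05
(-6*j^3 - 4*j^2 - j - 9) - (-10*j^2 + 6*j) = -6*j^3 + 6*j^2 - 7*j - 9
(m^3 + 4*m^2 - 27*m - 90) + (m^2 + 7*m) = m^3 + 5*m^2 - 20*m - 90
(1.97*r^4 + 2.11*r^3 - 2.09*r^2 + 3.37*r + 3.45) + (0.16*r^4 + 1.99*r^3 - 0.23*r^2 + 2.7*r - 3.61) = 2.13*r^4 + 4.1*r^3 - 2.32*r^2 + 6.07*r - 0.16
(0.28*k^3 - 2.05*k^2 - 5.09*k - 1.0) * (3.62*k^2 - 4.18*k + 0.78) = 1.0136*k^5 - 8.5914*k^4 - 9.6384*k^3 + 16.0572*k^2 + 0.2098*k - 0.78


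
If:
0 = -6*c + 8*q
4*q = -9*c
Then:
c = 0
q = 0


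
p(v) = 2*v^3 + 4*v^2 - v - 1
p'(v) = 6*v^2 + 8*v - 1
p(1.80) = 21.82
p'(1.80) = 32.84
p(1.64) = 16.94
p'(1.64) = 28.26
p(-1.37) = 2.73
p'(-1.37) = -0.70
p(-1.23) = 2.56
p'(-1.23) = -1.76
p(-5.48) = -204.53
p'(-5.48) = 135.34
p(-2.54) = -5.43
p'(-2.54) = 17.39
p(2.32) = 43.18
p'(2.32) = 49.85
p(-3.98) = -59.75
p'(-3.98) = 62.20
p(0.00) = -1.00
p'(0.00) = -1.00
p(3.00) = 86.00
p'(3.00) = 77.00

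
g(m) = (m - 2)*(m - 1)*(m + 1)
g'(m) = (m - 2)*(m - 1) + (m - 2)*(m + 1) + (m - 1)*(m + 1)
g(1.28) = -0.46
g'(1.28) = -1.20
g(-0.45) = 1.95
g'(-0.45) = 1.41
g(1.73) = -0.54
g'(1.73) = 1.06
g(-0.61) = 1.64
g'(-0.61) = 2.56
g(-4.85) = -154.28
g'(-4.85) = 88.97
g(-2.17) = -15.47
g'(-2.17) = 21.81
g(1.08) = -0.15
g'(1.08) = -1.82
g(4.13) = 34.20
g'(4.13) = 33.65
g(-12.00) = -2002.00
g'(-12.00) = 479.00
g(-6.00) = -280.00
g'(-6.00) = 131.00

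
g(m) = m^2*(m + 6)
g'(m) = m^2 + 2*m*(m + 6)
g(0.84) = 4.83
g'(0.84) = 12.20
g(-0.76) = 3.03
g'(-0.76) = -7.39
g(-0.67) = 2.39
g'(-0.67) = -6.69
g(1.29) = 12.13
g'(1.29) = 20.47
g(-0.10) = 0.06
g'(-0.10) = -1.17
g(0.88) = 5.33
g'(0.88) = 12.88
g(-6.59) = -25.62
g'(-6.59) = 51.20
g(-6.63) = -27.69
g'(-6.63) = 52.31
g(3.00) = 81.00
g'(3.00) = 63.00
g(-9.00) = -243.00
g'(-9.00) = 135.00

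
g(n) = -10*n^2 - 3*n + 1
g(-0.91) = -4.55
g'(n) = -20*n - 3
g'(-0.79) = 12.80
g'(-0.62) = 9.40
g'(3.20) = -67.00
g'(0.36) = -10.20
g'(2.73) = -57.60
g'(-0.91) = 15.20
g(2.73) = -81.72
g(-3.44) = -107.02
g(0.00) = 1.00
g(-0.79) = -2.87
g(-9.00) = -782.00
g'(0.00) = -3.00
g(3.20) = -111.00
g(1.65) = -31.18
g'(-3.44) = 65.80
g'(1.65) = -36.00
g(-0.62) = -0.98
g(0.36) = -1.38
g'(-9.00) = 177.00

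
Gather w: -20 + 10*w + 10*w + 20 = 20*w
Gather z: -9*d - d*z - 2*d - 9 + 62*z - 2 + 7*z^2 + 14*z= -11*d + 7*z^2 + z*(76 - d) - 11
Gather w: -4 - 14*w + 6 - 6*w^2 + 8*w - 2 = -6*w^2 - 6*w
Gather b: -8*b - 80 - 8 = -8*b - 88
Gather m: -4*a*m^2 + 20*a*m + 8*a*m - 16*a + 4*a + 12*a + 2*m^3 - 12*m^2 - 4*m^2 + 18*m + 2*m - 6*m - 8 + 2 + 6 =2*m^3 + m^2*(-4*a - 16) + m*(28*a + 14)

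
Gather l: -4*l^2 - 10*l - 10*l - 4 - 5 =-4*l^2 - 20*l - 9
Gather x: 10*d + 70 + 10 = 10*d + 80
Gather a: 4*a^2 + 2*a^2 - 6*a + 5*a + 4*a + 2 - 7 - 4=6*a^2 + 3*a - 9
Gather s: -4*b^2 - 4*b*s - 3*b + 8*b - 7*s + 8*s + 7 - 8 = -4*b^2 + 5*b + s*(1 - 4*b) - 1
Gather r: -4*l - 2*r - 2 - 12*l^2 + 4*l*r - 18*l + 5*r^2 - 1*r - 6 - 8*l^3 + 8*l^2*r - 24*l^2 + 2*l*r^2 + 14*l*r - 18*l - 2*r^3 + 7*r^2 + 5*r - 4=-8*l^3 - 36*l^2 - 40*l - 2*r^3 + r^2*(2*l + 12) + r*(8*l^2 + 18*l + 2) - 12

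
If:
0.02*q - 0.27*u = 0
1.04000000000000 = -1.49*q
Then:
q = -0.70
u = -0.05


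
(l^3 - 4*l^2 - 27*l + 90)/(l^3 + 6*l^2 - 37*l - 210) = (l - 3)/(l + 7)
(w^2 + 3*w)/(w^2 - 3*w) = (w + 3)/(w - 3)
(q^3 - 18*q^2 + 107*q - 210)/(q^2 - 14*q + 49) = (q^2 - 11*q + 30)/(q - 7)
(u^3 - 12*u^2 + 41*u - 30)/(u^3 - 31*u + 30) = (u - 6)/(u + 6)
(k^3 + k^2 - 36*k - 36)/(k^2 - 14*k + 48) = (k^2 + 7*k + 6)/(k - 8)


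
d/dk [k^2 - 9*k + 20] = 2*k - 9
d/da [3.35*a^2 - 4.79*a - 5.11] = 6.7*a - 4.79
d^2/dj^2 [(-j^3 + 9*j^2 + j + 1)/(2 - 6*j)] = 3*(3*j^3 - 3*j^2 + j - 7)/(27*j^3 - 27*j^2 + 9*j - 1)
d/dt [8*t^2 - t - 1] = 16*t - 1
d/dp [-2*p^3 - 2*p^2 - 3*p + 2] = -6*p^2 - 4*p - 3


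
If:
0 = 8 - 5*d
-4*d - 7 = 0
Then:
No Solution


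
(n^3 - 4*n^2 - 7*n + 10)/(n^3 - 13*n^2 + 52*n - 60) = (n^2 + n - 2)/(n^2 - 8*n + 12)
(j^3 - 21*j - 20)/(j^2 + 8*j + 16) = (j^2 - 4*j - 5)/(j + 4)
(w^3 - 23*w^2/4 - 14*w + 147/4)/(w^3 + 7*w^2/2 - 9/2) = (4*w^2 - 35*w + 49)/(2*(2*w^2 + w - 3))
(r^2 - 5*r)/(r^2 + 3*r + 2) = r*(r - 5)/(r^2 + 3*r + 2)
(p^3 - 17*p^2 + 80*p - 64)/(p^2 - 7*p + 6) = (p^2 - 16*p + 64)/(p - 6)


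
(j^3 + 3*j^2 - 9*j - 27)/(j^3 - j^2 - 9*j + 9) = (j + 3)/(j - 1)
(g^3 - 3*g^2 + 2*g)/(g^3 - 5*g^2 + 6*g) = (g - 1)/(g - 3)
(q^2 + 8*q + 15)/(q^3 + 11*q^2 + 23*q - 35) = (q + 3)/(q^2 + 6*q - 7)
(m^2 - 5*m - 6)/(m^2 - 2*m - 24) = (m + 1)/(m + 4)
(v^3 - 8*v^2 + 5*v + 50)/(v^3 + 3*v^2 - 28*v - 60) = (v - 5)/(v + 6)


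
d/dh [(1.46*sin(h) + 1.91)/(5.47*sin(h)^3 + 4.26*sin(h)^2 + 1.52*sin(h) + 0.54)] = (-28.2525*sin(h) + 3.9931*sin(3*h) + 18.78135*cos(2*h) - 20.89615)*cos(h)/(5.47*sin(h)^3 + 4.26*sin(h)^2 + 1.52*sin(h) + 0.54)^2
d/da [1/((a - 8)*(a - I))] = ((8 - a)*(a - I)^2 + (-a + I)*(a - 8)^2)/((a - 8)^3*(a - I)^3)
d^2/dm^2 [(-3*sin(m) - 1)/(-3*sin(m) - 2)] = 3*(3*sin(m)^2 - 2*sin(m) - 6)/(3*sin(m) + 2)^3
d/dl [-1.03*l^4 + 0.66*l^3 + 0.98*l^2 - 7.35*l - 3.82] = -4.12*l^3 + 1.98*l^2 + 1.96*l - 7.35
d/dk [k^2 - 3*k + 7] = 2*k - 3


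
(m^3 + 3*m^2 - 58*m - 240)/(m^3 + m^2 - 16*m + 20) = (m^2 - 2*m - 48)/(m^2 - 4*m + 4)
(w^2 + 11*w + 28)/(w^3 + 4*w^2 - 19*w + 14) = (w + 4)/(w^2 - 3*w + 2)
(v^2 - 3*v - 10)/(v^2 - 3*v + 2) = (v^2 - 3*v - 10)/(v^2 - 3*v + 2)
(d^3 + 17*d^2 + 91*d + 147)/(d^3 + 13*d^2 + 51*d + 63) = (d + 7)/(d + 3)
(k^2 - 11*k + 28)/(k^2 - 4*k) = (k - 7)/k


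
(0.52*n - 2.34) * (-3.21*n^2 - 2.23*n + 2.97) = -1.6692*n^3 + 6.3518*n^2 + 6.7626*n - 6.9498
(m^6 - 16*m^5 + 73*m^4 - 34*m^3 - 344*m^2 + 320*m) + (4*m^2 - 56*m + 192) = m^6 - 16*m^5 + 73*m^4 - 34*m^3 - 340*m^2 + 264*m + 192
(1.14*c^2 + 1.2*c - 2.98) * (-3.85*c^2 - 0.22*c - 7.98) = -4.389*c^4 - 4.8708*c^3 + 2.1118*c^2 - 8.9204*c + 23.7804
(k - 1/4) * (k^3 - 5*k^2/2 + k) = k^4 - 11*k^3/4 + 13*k^2/8 - k/4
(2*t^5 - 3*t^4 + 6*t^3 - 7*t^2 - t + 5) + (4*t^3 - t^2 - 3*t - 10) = 2*t^5 - 3*t^4 + 10*t^3 - 8*t^2 - 4*t - 5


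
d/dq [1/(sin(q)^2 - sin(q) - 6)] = (1 - 2*sin(q))*cos(q)/(sin(q) + cos(q)^2 + 5)^2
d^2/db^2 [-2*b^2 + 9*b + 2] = -4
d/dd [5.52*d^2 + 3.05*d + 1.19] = 11.04*d + 3.05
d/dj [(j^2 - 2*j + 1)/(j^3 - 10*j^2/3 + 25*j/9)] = 9*(-3*j^3 + 7*j^2 - 9*j + 5)/(j^2*(27*j^3 - 135*j^2 + 225*j - 125))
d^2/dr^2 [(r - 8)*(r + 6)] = 2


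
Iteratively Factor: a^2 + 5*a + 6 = (a + 3)*(a + 2)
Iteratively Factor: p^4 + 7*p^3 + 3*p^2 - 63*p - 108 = (p + 3)*(p^3 + 4*p^2 - 9*p - 36) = (p + 3)*(p + 4)*(p^2 - 9) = (p - 3)*(p + 3)*(p + 4)*(p + 3)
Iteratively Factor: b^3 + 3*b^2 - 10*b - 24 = (b - 3)*(b^2 + 6*b + 8) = (b - 3)*(b + 2)*(b + 4)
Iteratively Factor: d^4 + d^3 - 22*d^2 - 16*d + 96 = (d + 4)*(d^3 - 3*d^2 - 10*d + 24) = (d - 2)*(d + 4)*(d^2 - d - 12) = (d - 2)*(d + 3)*(d + 4)*(d - 4)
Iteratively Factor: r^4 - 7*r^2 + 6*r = (r + 3)*(r^3 - 3*r^2 + 2*r) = (r - 1)*(r + 3)*(r^2 - 2*r) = r*(r - 1)*(r + 3)*(r - 2)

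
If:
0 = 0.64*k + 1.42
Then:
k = -2.22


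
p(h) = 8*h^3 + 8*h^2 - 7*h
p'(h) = 24*h^2 + 16*h - 7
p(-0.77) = 6.48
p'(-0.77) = -5.09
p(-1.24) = 5.73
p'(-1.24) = 10.06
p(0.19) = -0.99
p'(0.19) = -3.09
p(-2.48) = -55.46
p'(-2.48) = 100.93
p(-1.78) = -7.31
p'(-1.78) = 40.56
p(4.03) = 625.32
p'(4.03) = 447.26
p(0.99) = 8.67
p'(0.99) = 32.36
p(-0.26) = 2.22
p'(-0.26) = -9.54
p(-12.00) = -12588.00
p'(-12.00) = 3257.00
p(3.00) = 267.00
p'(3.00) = 257.00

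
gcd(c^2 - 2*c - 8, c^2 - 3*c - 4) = c - 4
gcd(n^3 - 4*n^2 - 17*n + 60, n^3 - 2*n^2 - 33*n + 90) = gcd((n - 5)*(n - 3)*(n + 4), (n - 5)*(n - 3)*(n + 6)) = n^2 - 8*n + 15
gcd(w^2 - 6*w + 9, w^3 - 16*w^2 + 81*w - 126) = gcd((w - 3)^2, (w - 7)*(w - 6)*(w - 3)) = w - 3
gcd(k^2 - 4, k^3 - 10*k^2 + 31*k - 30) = k - 2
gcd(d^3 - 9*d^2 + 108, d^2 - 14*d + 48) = d - 6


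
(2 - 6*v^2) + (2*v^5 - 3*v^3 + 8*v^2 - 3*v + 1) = 2*v^5 - 3*v^3 + 2*v^2 - 3*v + 3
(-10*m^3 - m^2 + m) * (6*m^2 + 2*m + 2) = -60*m^5 - 26*m^4 - 16*m^3 + 2*m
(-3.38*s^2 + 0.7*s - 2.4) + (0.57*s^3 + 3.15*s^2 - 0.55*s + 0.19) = 0.57*s^3 - 0.23*s^2 + 0.15*s - 2.21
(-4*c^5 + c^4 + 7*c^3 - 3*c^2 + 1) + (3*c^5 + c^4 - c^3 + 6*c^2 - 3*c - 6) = -c^5 + 2*c^4 + 6*c^3 + 3*c^2 - 3*c - 5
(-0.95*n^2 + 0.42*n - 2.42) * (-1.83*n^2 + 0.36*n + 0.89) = 1.7385*n^4 - 1.1106*n^3 + 3.7343*n^2 - 0.4974*n - 2.1538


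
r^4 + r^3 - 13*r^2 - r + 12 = (r - 3)*(r - 1)*(r + 1)*(r + 4)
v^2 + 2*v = v*(v + 2)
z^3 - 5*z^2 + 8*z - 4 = (z - 2)^2*(z - 1)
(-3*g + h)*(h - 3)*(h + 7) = -3*g*h^2 - 12*g*h + 63*g + h^3 + 4*h^2 - 21*h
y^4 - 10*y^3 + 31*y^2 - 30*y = y*(y - 5)*(y - 3)*(y - 2)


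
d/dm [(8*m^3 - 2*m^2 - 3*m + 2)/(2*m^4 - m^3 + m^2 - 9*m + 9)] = (-16*m^6 + 8*m^5 + 24*m^4 - 166*m^3 + 243*m^2 - 40*m - 9)/(4*m^8 - 4*m^7 + 5*m^6 - 38*m^5 + 55*m^4 - 36*m^3 + 99*m^2 - 162*m + 81)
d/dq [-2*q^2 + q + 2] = 1 - 4*q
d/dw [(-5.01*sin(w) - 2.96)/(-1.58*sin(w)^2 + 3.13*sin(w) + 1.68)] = (-7.9158*sin(w)^2 - 9.3536*sin(w) + 0.848000000000001)*cos(w)/(2.4964*sin(w)^4 - 9.8908*sin(w)^3 + 4.4881*sin(w)^2 + 10.5168*sin(w) + 2.8224)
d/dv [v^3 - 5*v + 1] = 3*v^2 - 5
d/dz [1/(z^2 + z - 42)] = (-2*z - 1)/(z^2 + z - 42)^2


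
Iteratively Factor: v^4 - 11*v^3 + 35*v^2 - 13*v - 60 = (v - 3)*(v^3 - 8*v^2 + 11*v + 20) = (v - 3)*(v + 1)*(v^2 - 9*v + 20) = (v - 5)*(v - 3)*(v + 1)*(v - 4)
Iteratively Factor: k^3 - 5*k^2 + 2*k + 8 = (k - 4)*(k^2 - k - 2) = (k - 4)*(k - 2)*(k + 1)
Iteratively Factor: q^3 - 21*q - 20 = (q + 4)*(q^2 - 4*q - 5) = (q - 5)*(q + 4)*(q + 1)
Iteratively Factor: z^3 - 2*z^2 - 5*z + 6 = (z - 3)*(z^2 + z - 2) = (z - 3)*(z - 1)*(z + 2)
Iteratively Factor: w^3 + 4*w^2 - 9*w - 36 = (w + 4)*(w^2 - 9) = (w + 3)*(w + 4)*(w - 3)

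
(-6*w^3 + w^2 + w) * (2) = -12*w^3 + 2*w^2 + 2*w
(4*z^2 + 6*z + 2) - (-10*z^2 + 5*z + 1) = 14*z^2 + z + 1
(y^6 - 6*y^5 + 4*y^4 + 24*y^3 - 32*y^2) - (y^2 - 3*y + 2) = y^6 - 6*y^5 + 4*y^4 + 24*y^3 - 33*y^2 + 3*y - 2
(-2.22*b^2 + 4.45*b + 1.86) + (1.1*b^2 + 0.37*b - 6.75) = -1.12*b^2 + 4.82*b - 4.89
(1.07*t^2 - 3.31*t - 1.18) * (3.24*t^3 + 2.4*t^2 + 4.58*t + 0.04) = 3.4668*t^5 - 8.1564*t^4 - 6.8666*t^3 - 17.949*t^2 - 5.5368*t - 0.0472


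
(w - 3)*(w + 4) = w^2 + w - 12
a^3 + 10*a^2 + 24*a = a*(a + 4)*(a + 6)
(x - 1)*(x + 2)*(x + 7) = x^3 + 8*x^2 + 5*x - 14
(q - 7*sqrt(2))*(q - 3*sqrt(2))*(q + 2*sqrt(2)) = q^3 - 8*sqrt(2)*q^2 + 2*q + 84*sqrt(2)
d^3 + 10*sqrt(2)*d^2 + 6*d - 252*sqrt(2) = (d - 3*sqrt(2))*(d + 6*sqrt(2))*(d + 7*sqrt(2))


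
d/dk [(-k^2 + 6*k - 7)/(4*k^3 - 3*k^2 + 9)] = 2*(3*k*(2*k - 1)*(k^2 - 6*k + 7) + (3 - k)*(4*k^3 - 3*k^2 + 9))/(4*k^3 - 3*k^2 + 9)^2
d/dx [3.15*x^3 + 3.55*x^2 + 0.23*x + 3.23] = 9.45*x^2 + 7.1*x + 0.23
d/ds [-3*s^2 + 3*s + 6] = 3 - 6*s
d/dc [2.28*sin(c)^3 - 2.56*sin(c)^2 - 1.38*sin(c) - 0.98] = (6.84*sin(c)^2 - 5.12*sin(c) - 1.38)*cos(c)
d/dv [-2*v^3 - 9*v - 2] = -6*v^2 - 9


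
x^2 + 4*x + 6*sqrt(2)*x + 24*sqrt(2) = (x + 4)*(x + 6*sqrt(2))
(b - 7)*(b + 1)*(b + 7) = b^3 + b^2 - 49*b - 49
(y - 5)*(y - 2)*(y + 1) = y^3 - 6*y^2 + 3*y + 10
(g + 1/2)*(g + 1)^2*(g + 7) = g^4 + 19*g^3/2 + 39*g^2/2 + 29*g/2 + 7/2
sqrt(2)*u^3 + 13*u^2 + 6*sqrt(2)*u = u*(u + 6*sqrt(2))*(sqrt(2)*u + 1)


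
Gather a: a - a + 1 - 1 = 0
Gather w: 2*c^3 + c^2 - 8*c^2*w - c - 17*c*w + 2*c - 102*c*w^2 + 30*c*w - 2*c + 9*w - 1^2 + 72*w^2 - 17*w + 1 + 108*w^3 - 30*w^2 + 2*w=2*c^3 + c^2 - c + 108*w^3 + w^2*(42 - 102*c) + w*(-8*c^2 + 13*c - 6)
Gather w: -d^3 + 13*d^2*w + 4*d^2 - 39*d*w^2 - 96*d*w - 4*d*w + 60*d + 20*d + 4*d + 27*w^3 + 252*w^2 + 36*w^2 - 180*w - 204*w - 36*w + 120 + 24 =-d^3 + 4*d^2 + 84*d + 27*w^3 + w^2*(288 - 39*d) + w*(13*d^2 - 100*d - 420) + 144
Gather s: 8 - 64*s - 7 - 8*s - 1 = -72*s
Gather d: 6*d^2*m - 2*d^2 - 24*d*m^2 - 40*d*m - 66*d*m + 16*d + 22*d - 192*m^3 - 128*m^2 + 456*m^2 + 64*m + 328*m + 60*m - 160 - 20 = d^2*(6*m - 2) + d*(-24*m^2 - 106*m + 38) - 192*m^3 + 328*m^2 + 452*m - 180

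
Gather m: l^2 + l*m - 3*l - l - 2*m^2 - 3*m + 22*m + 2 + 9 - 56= l^2 - 4*l - 2*m^2 + m*(l + 19) - 45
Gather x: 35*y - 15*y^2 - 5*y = -15*y^2 + 30*y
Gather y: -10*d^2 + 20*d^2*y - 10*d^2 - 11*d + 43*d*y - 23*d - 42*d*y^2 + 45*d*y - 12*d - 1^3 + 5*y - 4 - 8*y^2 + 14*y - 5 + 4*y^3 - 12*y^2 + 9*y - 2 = -20*d^2 - 46*d + 4*y^3 + y^2*(-42*d - 20) + y*(20*d^2 + 88*d + 28) - 12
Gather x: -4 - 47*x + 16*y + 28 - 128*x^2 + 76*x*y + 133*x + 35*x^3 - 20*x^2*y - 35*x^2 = 35*x^3 + x^2*(-20*y - 163) + x*(76*y + 86) + 16*y + 24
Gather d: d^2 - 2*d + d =d^2 - d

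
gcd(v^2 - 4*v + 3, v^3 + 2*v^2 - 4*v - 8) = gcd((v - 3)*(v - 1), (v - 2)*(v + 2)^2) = 1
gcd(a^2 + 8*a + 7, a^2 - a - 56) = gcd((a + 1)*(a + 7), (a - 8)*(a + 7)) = a + 7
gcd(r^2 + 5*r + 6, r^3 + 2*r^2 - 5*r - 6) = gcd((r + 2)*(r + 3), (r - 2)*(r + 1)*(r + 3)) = r + 3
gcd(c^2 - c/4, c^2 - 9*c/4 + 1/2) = c - 1/4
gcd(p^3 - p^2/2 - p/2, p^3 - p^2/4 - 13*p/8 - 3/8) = 1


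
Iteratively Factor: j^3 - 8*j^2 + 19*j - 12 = (j - 1)*(j^2 - 7*j + 12) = (j - 3)*(j - 1)*(j - 4)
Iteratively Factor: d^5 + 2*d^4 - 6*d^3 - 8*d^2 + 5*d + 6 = (d + 1)*(d^4 + d^3 - 7*d^2 - d + 6) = (d + 1)^2*(d^3 - 7*d + 6) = (d + 1)^2*(d + 3)*(d^2 - 3*d + 2) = (d - 2)*(d + 1)^2*(d + 3)*(d - 1)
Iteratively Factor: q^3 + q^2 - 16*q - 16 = (q + 4)*(q^2 - 3*q - 4) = (q - 4)*(q + 4)*(q + 1)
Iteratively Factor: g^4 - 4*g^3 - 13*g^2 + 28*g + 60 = (g + 2)*(g^3 - 6*g^2 - g + 30) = (g - 5)*(g + 2)*(g^2 - g - 6) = (g - 5)*(g + 2)^2*(g - 3)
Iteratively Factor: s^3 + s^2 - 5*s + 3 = (s - 1)*(s^2 + 2*s - 3) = (s - 1)^2*(s + 3)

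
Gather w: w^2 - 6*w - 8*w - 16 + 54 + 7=w^2 - 14*w + 45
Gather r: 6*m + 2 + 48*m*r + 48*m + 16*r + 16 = 54*m + r*(48*m + 16) + 18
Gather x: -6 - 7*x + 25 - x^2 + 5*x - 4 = -x^2 - 2*x + 15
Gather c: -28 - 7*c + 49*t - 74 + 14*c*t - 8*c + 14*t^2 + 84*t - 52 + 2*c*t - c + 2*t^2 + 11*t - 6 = c*(16*t - 16) + 16*t^2 + 144*t - 160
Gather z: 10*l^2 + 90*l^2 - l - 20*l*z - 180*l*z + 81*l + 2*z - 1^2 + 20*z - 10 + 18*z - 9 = 100*l^2 + 80*l + z*(40 - 200*l) - 20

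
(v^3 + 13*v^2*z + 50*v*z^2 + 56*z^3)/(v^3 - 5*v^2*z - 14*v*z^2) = (-v^2 - 11*v*z - 28*z^2)/(v*(-v + 7*z))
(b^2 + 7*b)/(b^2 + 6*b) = (b + 7)/(b + 6)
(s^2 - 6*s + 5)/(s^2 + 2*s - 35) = (s - 1)/(s + 7)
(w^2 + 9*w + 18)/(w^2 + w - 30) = (w + 3)/(w - 5)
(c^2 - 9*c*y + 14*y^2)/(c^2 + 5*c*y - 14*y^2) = (c - 7*y)/(c + 7*y)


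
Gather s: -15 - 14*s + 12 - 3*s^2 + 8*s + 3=-3*s^2 - 6*s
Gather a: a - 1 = a - 1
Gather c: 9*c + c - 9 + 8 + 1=10*c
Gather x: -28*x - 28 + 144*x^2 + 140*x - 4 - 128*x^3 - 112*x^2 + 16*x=-128*x^3 + 32*x^2 + 128*x - 32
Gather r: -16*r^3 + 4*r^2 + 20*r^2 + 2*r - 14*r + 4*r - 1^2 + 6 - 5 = -16*r^3 + 24*r^2 - 8*r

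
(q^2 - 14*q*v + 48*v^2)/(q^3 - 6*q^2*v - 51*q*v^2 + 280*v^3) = (q - 6*v)/(q^2 + 2*q*v - 35*v^2)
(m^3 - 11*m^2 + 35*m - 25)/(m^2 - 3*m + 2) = (m^2 - 10*m + 25)/(m - 2)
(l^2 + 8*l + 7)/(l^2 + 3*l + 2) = (l + 7)/(l + 2)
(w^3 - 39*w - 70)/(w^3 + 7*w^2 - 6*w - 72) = (w^3 - 39*w - 70)/(w^3 + 7*w^2 - 6*w - 72)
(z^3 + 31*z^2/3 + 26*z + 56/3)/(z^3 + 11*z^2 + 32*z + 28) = (z + 4/3)/(z + 2)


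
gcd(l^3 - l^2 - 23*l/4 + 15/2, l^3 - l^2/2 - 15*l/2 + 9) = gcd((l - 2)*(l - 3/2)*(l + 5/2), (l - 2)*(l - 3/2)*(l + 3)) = l^2 - 7*l/2 + 3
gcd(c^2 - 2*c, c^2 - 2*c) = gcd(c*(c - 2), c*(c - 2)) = c^2 - 2*c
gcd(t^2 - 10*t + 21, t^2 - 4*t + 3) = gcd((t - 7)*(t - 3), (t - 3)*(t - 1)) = t - 3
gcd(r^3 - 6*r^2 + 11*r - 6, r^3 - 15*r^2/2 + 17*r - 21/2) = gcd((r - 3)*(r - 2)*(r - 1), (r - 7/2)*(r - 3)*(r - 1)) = r^2 - 4*r + 3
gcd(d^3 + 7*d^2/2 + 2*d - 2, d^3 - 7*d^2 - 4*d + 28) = d + 2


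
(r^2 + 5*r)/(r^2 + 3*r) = (r + 5)/(r + 3)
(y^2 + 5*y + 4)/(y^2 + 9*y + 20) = (y + 1)/(y + 5)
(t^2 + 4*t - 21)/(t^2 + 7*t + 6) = (t^2 + 4*t - 21)/(t^2 + 7*t + 6)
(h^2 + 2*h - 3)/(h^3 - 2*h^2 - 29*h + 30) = (h + 3)/(h^2 - h - 30)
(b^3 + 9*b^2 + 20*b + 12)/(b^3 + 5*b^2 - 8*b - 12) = (b + 2)/(b - 2)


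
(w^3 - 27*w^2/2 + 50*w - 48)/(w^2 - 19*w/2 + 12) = w - 4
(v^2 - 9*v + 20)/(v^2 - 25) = (v - 4)/(v + 5)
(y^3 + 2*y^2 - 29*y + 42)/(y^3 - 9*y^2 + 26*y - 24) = (y + 7)/(y - 4)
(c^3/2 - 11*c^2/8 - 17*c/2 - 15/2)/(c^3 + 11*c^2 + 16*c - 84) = (4*c^3 - 11*c^2 - 68*c - 60)/(8*(c^3 + 11*c^2 + 16*c - 84))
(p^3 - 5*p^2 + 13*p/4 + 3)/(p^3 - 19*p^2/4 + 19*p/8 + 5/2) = 2*(2*p - 3)/(4*p - 5)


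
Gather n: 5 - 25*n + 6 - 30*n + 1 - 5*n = 12 - 60*n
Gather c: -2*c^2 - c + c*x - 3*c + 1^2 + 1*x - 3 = -2*c^2 + c*(x - 4) + x - 2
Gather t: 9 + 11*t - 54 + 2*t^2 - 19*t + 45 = 2*t^2 - 8*t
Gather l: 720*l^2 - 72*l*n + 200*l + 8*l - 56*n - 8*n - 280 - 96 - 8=720*l^2 + l*(208 - 72*n) - 64*n - 384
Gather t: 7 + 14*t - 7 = 14*t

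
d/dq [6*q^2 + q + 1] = 12*q + 1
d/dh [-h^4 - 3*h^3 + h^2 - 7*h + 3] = -4*h^3 - 9*h^2 + 2*h - 7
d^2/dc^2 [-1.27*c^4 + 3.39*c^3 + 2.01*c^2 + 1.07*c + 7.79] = -15.24*c^2 + 20.34*c + 4.02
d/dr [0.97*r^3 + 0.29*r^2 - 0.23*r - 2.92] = 2.91*r^2 + 0.58*r - 0.23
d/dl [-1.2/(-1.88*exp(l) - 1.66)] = -2.256*exp(l)/(1.88*exp(l) + 1.66)^2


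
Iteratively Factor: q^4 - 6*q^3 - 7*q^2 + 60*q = (q - 5)*(q^3 - q^2 - 12*q) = (q - 5)*(q + 3)*(q^2 - 4*q) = q*(q - 5)*(q + 3)*(q - 4)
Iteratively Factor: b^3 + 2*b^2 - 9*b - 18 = (b + 2)*(b^2 - 9) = (b - 3)*(b + 2)*(b + 3)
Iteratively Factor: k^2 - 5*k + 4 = (k - 4)*(k - 1)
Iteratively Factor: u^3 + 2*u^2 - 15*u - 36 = (u + 3)*(u^2 - u - 12) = (u - 4)*(u + 3)*(u + 3)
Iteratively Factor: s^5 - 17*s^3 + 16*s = (s - 1)*(s^4 + s^3 - 16*s^2 - 16*s) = (s - 1)*(s + 1)*(s^3 - 16*s) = s*(s - 1)*(s + 1)*(s^2 - 16) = s*(s - 4)*(s - 1)*(s + 1)*(s + 4)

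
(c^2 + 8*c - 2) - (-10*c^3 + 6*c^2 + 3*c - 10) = 10*c^3 - 5*c^2 + 5*c + 8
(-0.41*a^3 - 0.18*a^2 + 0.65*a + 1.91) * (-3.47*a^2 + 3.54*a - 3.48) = 1.4227*a^5 - 0.8268*a^4 - 1.4659*a^3 - 3.7003*a^2 + 4.4994*a - 6.6468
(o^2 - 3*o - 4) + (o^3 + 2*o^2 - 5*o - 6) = o^3 + 3*o^2 - 8*o - 10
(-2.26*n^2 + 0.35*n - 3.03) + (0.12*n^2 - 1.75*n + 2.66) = -2.14*n^2 - 1.4*n - 0.37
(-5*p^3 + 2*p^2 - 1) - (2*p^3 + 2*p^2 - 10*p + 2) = -7*p^3 + 10*p - 3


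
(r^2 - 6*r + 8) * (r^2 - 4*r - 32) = r^4 - 10*r^3 + 160*r - 256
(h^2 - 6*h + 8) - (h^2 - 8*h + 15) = 2*h - 7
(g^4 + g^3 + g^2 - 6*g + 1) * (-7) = -7*g^4 - 7*g^3 - 7*g^2 + 42*g - 7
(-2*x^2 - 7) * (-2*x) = 4*x^3 + 14*x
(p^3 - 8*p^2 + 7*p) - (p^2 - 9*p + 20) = p^3 - 9*p^2 + 16*p - 20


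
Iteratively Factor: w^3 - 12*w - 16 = (w + 2)*(w^2 - 2*w - 8) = (w + 2)^2*(w - 4)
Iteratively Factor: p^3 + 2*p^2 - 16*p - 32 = (p - 4)*(p^2 + 6*p + 8) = (p - 4)*(p + 4)*(p + 2)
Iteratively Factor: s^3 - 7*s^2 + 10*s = (s - 2)*(s^2 - 5*s) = s*(s - 2)*(s - 5)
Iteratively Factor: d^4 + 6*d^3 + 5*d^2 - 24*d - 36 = (d + 2)*(d^3 + 4*d^2 - 3*d - 18) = (d + 2)*(d + 3)*(d^2 + d - 6) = (d - 2)*(d + 2)*(d + 3)*(d + 3)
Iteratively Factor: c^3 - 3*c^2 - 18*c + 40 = (c + 4)*(c^2 - 7*c + 10) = (c - 5)*(c + 4)*(c - 2)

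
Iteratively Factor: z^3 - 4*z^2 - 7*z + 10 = (z + 2)*(z^2 - 6*z + 5) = (z - 1)*(z + 2)*(z - 5)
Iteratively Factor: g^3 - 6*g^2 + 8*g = (g)*(g^2 - 6*g + 8) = g*(g - 4)*(g - 2)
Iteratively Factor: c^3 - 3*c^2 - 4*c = (c)*(c^2 - 3*c - 4) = c*(c - 4)*(c + 1)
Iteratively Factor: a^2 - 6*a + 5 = (a - 1)*(a - 5)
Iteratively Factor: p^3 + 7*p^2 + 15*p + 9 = (p + 3)*(p^2 + 4*p + 3) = (p + 3)^2*(p + 1)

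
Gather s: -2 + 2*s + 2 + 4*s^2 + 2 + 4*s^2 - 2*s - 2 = 8*s^2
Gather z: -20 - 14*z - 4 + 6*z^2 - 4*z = 6*z^2 - 18*z - 24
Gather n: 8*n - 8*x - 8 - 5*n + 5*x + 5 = 3*n - 3*x - 3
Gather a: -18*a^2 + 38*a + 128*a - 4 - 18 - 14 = -18*a^2 + 166*a - 36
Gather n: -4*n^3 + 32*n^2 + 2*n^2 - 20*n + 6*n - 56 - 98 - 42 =-4*n^3 + 34*n^2 - 14*n - 196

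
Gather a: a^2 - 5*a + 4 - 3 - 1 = a^2 - 5*a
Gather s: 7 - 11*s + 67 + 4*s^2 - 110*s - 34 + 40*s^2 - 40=44*s^2 - 121*s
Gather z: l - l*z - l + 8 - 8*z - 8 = z*(-l - 8)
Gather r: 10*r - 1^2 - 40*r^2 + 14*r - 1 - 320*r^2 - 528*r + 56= -360*r^2 - 504*r + 54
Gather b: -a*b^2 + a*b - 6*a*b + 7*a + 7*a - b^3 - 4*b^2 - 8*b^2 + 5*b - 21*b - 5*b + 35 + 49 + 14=14*a - b^3 + b^2*(-a - 12) + b*(-5*a - 21) + 98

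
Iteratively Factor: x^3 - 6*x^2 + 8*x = (x - 4)*(x^2 - 2*x) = x*(x - 4)*(x - 2)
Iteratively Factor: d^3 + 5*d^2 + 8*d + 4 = (d + 2)*(d^2 + 3*d + 2) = (d + 1)*(d + 2)*(d + 2)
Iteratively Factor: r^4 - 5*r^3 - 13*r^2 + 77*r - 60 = (r - 5)*(r^3 - 13*r + 12) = (r - 5)*(r - 1)*(r^2 + r - 12) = (r - 5)*(r - 3)*(r - 1)*(r + 4)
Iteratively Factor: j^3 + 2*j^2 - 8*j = (j + 4)*(j^2 - 2*j) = (j - 2)*(j + 4)*(j)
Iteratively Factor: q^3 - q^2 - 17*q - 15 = (q + 1)*(q^2 - 2*q - 15) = (q + 1)*(q + 3)*(q - 5)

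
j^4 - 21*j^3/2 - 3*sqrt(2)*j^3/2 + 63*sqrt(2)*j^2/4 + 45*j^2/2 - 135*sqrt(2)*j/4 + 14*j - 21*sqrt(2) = (j - 7)*(j - 4)*(j + 1/2)*(j - 3*sqrt(2)/2)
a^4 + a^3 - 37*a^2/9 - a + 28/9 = (a - 4/3)*(a - 1)*(a + 1)*(a + 7/3)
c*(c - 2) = c^2 - 2*c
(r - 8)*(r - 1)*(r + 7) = r^3 - 2*r^2 - 55*r + 56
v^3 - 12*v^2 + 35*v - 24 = (v - 8)*(v - 3)*(v - 1)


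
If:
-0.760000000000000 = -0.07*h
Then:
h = 10.86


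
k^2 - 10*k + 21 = (k - 7)*(k - 3)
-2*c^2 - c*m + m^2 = (-2*c + m)*(c + m)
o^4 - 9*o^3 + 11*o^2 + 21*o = o*(o - 7)*(o - 3)*(o + 1)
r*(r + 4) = r^2 + 4*r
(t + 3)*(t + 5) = t^2 + 8*t + 15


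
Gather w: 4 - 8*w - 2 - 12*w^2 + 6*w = -12*w^2 - 2*w + 2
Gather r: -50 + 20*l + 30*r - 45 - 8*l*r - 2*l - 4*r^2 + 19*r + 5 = 18*l - 4*r^2 + r*(49 - 8*l) - 90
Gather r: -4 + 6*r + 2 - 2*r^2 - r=-2*r^2 + 5*r - 2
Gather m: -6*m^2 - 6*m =-6*m^2 - 6*m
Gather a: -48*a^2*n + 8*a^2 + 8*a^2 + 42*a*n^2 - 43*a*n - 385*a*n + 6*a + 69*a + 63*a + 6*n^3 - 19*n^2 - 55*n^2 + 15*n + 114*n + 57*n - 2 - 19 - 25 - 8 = a^2*(16 - 48*n) + a*(42*n^2 - 428*n + 138) + 6*n^3 - 74*n^2 + 186*n - 54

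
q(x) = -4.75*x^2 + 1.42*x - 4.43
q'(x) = 1.42 - 9.5*x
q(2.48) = -30.12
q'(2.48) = -22.14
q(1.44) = -12.23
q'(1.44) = -12.26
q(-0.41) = -5.81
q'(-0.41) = 5.32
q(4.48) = -93.40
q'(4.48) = -41.14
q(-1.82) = -22.75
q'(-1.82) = 18.71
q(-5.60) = -161.34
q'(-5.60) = 54.62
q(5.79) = -155.45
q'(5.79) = -53.58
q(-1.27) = -13.89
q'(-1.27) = 13.48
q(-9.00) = -401.96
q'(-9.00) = 86.92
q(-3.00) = -51.44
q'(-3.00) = 29.92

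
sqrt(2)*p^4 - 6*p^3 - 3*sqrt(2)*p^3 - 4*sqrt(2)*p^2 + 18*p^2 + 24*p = p*(p - 4)*(p - 3*sqrt(2))*(sqrt(2)*p + sqrt(2))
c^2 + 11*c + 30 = (c + 5)*(c + 6)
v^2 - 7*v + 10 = (v - 5)*(v - 2)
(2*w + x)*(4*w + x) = 8*w^2 + 6*w*x + x^2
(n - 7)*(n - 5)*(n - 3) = n^3 - 15*n^2 + 71*n - 105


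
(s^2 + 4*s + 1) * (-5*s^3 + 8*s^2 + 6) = -5*s^5 - 12*s^4 + 27*s^3 + 14*s^2 + 24*s + 6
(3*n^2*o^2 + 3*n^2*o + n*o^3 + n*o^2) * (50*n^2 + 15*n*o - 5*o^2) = 150*n^4*o^2 + 150*n^4*o + 95*n^3*o^3 + 95*n^3*o^2 - 5*n*o^5 - 5*n*o^4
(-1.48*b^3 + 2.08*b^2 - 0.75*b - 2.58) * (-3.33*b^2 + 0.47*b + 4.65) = 4.9284*b^5 - 7.622*b^4 - 3.4069*b^3 + 17.9109*b^2 - 4.7001*b - 11.997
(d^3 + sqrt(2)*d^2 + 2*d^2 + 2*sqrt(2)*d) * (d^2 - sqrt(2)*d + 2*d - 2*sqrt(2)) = d^5 + 4*d^4 + 2*d^3 - 8*d^2 - 8*d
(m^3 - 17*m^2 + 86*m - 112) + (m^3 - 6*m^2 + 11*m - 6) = 2*m^3 - 23*m^2 + 97*m - 118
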